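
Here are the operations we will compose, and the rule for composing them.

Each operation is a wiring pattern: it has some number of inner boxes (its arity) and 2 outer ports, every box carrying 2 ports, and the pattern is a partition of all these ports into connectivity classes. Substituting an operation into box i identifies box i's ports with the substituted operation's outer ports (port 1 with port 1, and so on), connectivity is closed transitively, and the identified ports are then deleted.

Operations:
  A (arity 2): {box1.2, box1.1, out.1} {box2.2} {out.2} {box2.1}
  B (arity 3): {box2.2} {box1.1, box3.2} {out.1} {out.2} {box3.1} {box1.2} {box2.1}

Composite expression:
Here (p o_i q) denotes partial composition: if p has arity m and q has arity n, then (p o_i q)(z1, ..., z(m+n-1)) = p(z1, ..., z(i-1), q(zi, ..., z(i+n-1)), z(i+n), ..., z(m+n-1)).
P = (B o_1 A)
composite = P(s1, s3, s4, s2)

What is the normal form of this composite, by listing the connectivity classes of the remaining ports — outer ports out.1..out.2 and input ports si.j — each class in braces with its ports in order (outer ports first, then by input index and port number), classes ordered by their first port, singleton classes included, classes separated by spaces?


{out.1} {out.2} {s1.1, s1.2, s2.2} {s2.1} {s3.1} {s3.2} {s4.1} {s4.2}

After gluing at B, chains via deleted ports link the s-ports.
the subtree at A composes to {out.1, s1.1, s1.2} {out.2} {s3.1} {s3.2} on (s1, s3); out.j = own outer ports
the subtree at B composes to {out.1} {out.2} {s1.1, s1.2, s2.2} {s2.1} {s3.1} {s3.2} {s4.1} {s4.2} on (s1, s3, s4, s2); out.j = own outer ports


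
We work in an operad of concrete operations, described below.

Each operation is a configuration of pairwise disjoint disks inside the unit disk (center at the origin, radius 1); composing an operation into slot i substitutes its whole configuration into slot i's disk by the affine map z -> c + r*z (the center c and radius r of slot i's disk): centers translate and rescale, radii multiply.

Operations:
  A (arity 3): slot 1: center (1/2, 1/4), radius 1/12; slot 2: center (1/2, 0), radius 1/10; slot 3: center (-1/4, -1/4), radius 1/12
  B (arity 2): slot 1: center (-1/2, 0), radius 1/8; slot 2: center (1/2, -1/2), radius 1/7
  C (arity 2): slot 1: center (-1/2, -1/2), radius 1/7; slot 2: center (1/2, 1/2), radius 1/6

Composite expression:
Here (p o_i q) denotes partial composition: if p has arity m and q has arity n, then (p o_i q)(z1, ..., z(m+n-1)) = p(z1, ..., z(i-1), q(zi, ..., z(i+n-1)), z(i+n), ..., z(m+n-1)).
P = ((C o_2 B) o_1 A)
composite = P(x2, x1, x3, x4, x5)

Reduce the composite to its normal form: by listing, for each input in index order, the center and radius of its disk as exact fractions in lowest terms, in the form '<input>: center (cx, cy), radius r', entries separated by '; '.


Only the slot chain above each x matters under C; compose those maps.
input x2: composing its 2 substitution steps yields center (-3/7, -13/28), radius 1/84
input x1: composing its 2 substitution steps yields center (-3/7, -1/2), radius 1/70
input x3: composing its 2 substitution steps yields center (-15/28, -15/28), radius 1/84
input x4: composing its 2 substitution steps yields center (5/12, 1/2), radius 1/48
input x5: composing its 2 substitution steps yields center (7/12, 5/12), radius 1/42

x1: center (-3/7, -1/2), radius 1/70; x2: center (-3/7, -13/28), radius 1/84; x3: center (-15/28, -15/28), radius 1/84; x4: center (5/12, 1/2), radius 1/48; x5: center (7/12, 5/12), radius 1/42


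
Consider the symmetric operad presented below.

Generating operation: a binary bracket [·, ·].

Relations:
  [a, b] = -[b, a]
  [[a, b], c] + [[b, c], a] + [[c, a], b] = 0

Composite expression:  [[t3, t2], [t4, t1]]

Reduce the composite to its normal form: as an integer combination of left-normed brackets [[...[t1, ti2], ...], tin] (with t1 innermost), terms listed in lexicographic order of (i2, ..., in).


-[[[t1, t4], t2], t3] + [[[t1, t4], t3], t2]

Expand each bracket as ab - ba; the t1-initial words give the coefficients.
Composite bracket: [[t3, t2], [t4, t1]]
Full expansion: 8 signed words from ab - ba (2^3 = 8).
Only words starting with t1 matter:
  word t1t4t2t3 has sign -1, contributing -[[[t1, t4], t2], t3]
  word t1t4t3t2 has sign +1, contributing +[[[t1, t4], t3], t2]


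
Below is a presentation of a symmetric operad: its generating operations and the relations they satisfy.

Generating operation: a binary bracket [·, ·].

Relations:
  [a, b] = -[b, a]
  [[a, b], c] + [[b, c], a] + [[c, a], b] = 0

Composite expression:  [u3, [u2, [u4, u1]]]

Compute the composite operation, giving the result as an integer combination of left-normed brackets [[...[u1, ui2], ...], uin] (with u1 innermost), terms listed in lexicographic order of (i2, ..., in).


In the tensor algebra, words opening u1 carry the u1-anchored form.
Composite bracket: [u3, [u2, [u4, u1]]]
The bracket unfolds into 8 signed words via [a, b] = ab - ba (2^3 = 8).
The u1-initial words carry the normal form:
  from u1u4u2u3, sign -1: term -[[[u1, u4], u2], u3]

-[[[u1, u4], u2], u3]


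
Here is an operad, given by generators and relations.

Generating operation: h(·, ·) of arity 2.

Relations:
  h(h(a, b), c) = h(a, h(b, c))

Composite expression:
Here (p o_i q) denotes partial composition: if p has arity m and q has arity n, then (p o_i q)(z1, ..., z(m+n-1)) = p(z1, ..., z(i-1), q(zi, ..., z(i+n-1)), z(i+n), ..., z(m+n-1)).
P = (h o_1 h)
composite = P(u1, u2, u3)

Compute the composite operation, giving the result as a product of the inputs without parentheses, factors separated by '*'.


The h-tree's shape is irrelevant; the u-reading-order decides.
h(u1, u2) reduces to u1 * u2
h(h(u1, u2), u3) reduces to u1 * u2 * u3

u1 * u2 * u3


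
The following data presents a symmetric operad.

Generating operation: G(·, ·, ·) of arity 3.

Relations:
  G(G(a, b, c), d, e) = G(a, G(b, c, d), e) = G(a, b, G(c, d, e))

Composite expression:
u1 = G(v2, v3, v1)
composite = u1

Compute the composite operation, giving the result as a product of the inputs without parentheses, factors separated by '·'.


Under associativity of G, the answer is the v's in reading order.
G(v2, v3, v1) linearizes to v2 · v3 · v1

v2 · v3 · v1


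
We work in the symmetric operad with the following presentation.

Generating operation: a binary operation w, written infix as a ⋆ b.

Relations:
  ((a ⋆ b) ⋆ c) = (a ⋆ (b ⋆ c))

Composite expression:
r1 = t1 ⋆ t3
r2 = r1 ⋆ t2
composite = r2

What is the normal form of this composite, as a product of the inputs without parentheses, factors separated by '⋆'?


t1 ⋆ t3 ⋆ t2

Key point: w is associative — brackets drop, the t-order remains.
(t1 ⋆ t3) spells out as t1 ⋆ t3
((t1 ⋆ t3) ⋆ t2) spells out as t1 ⋆ t3 ⋆ t2


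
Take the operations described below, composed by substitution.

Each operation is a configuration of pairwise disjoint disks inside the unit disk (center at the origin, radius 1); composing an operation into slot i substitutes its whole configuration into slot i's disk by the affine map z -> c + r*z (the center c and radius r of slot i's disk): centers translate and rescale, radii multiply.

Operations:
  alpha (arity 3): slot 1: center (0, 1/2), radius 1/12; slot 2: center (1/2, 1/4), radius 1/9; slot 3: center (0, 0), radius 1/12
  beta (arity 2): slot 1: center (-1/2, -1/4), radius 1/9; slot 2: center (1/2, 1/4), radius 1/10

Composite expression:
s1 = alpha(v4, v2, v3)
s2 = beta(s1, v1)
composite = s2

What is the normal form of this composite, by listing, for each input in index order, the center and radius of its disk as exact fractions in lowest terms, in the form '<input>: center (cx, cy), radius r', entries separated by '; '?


v1: center (1/2, 1/4), radius 1/10; v2: center (-4/9, -2/9), radius 1/81; v3: center (-1/2, -1/4), radius 1/108; v4: center (-1/2, -7/36), radius 1/108

Only the slot chain above each v matters under beta; compose those maps.
input v4: applying the 2 nested substitutions gives center (-1/2, -7/36), radius 1/108
input v2: applying the 2 nested substitutions gives center (-4/9, -2/9), radius 1/81
input v3: applying the 2 nested substitutions gives center (-1/2, -1/4), radius 1/108
input v1: applying the 1 nested substitution gives center (1/2, 1/4), radius 1/10


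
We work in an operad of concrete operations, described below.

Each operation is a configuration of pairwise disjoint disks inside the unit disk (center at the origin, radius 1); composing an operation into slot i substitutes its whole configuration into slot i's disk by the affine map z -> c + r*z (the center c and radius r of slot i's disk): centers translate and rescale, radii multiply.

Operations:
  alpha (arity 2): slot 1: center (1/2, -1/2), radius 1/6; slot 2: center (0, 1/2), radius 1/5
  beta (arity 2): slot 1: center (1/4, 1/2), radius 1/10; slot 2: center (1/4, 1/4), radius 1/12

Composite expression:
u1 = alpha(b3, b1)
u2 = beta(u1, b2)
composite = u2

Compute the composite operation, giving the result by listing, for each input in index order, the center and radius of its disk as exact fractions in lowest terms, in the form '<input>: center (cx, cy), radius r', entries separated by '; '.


Follow each b-input down from beta: c' goes to c + r*c', radius to r*r'.
b3: after 2 affine steps, its disk has center (3/10, 9/20), radius 1/60
b1: after 2 affine steps, its disk has center (1/4, 11/20), radius 1/50
b2: after 1 affine step, its disk has center (1/4, 1/4), radius 1/12

b1: center (1/4, 11/20), radius 1/50; b2: center (1/4, 1/4), radius 1/12; b3: center (3/10, 9/20), radius 1/60


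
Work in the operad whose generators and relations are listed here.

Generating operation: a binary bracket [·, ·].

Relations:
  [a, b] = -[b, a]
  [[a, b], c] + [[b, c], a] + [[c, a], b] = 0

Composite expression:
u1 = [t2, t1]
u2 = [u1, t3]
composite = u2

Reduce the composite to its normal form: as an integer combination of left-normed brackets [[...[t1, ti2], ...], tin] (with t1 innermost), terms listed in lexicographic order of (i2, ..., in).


-[[t1, t2], t3]

Antisymmetry and Jacobi reduce to t1-anchored left-normed brackets.
Composite bracket: [[t2, t1], t3]
Under [a, b] = ab - ba we get 4 signed associative words (2^2 = 4).
Words beginning with t1 determine it all:
  t1t2t3 (sign -1) contributes -[[t1, t2], t3]


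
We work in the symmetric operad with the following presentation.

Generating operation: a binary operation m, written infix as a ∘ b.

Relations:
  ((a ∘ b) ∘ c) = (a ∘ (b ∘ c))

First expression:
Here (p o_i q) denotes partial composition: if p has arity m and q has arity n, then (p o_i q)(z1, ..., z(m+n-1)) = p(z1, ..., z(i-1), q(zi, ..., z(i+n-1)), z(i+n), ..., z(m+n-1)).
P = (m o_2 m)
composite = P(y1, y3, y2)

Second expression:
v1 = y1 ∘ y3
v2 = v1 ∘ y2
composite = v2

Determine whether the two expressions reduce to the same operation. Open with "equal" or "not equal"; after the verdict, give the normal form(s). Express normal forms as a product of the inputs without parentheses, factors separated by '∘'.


Reducing the first expression gives y1 ∘ y3 ∘ y2
Reducing the second expression gives y1 ∘ y3 ∘ y2
The normal forms match — equal.

equal; the common form is y1 ∘ y3 ∘ y2


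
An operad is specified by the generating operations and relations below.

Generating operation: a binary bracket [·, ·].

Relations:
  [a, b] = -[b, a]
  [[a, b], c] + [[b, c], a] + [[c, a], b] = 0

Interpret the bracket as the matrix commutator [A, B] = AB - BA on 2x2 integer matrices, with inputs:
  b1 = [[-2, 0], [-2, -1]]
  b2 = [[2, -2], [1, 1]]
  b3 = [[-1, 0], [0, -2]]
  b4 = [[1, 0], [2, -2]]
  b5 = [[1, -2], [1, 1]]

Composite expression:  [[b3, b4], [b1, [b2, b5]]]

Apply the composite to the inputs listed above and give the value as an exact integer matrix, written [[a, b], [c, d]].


[[4, 0], [16, -4]]

[b3, b4] = [[0, 0], [-2, 0]]
[b2, b5] = [[0, -2], [-1, 0]]
[b1, [b2, b5]] = [[-4, 2], [-1, 4]]
[[b3, b4], [b1, [b2, b5]]] = [[4, 0], [16, -4]]


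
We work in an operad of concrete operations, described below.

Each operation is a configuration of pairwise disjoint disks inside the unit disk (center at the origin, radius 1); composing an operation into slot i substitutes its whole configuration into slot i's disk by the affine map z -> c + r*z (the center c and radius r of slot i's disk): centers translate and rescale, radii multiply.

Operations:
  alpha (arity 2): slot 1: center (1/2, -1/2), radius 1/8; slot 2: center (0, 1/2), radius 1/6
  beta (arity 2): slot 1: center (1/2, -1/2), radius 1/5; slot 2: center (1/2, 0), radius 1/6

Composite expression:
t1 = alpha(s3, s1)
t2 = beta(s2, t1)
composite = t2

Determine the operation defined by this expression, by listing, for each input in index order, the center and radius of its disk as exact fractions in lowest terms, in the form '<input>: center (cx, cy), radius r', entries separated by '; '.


s1: center (1/2, 1/12), radius 1/36; s2: center (1/2, -1/2), radius 1/5; s3: center (7/12, -1/12), radius 1/48

Follow each s-input down from beta: c' goes to c + r*c', radius to r*r'.
input s2: composing its 1 substitution step yields center (1/2, -1/2), radius 1/5
input s3: composing its 2 substitution steps yields center (7/12, -1/12), radius 1/48
input s1: composing its 2 substitution steps yields center (1/2, 1/12), radius 1/36


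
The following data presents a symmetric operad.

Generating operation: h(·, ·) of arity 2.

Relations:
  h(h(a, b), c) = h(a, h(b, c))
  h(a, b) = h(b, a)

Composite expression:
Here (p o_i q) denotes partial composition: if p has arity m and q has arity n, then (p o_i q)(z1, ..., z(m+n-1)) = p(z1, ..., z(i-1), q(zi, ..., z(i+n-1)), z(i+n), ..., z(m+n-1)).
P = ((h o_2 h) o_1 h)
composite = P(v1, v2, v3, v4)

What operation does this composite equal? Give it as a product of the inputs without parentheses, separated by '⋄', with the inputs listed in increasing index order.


v1 ⋄ v2 ⋄ v3 ⋄ v4

Any arrangement under h is one operation, so sort the v-inputs.
h(v1, v2) reduces to v1 ⋄ v2
h(v3, v4) reduces to v3 ⋄ v4
h(h(v1, v2), h(v3, v4)) reduces to v1 ⋄ v2 ⋄ v3 ⋄ v4
rearranged into index order: v1 ⋄ v2 ⋄ v3 ⋄ v4


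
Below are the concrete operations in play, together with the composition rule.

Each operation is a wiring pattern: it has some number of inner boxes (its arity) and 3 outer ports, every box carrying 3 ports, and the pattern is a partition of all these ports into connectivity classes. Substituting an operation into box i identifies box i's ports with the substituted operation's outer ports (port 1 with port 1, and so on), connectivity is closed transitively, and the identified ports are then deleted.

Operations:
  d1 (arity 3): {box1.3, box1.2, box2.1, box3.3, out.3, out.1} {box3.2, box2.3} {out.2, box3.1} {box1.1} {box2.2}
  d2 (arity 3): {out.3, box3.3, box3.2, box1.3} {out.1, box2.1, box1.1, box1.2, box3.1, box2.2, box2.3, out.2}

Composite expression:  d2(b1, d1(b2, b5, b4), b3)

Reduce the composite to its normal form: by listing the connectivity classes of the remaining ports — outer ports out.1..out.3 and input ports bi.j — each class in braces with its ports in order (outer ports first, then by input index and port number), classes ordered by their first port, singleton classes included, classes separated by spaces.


{out.1, out.2, b1.1, b1.2, b2.2, b2.3, b3.1, b4.1, b4.3, b5.1} {out.3, b1.3, b3.2, b3.3} {b2.1} {b4.2, b5.3} {b5.2}

Reachability decides: close wires over d2-identified ports.
after d1, the pattern on (b2, b5, b4) reads {out.1, out.3, b2.2, b2.3, b4.3, b5.1} {out.2, b4.1} {b2.1} {b4.2, b5.3} {b5.2} (out.j = its outer ports)
after d2, the pattern on (b1, b2, b5, b4, b3) reads {out.1, out.2, b1.1, b1.2, b2.2, b2.3, b3.1, b4.1, b4.3, b5.1} {out.3, b1.3, b3.2, b3.3} {b2.1} {b4.2, b5.3} {b5.2} (out.j = its outer ports)


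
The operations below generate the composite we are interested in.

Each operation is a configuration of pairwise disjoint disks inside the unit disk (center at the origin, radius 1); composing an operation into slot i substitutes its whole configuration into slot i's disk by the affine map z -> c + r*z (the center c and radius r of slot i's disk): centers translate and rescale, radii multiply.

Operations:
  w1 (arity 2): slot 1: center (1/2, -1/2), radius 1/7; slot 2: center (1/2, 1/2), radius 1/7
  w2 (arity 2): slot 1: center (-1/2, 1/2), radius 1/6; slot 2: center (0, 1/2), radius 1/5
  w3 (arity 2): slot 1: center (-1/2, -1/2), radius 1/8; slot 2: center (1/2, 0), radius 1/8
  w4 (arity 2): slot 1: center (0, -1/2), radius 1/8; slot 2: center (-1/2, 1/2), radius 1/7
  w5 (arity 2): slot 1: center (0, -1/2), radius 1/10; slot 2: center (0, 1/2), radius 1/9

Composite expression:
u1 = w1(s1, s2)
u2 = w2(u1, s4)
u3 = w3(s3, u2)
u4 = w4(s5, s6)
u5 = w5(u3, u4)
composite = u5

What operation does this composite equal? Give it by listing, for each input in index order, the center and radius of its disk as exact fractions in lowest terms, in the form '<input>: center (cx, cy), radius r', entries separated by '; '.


s1: center (43/960, -95/192), radius 1/3360; s2: center (43/960, -473/960), radius 1/3360; s3: center (-1/20, -11/20), radius 1/80; s4: center (1/20, -79/160), radius 1/400; s5: center (0, 4/9), radius 1/72; s6: center (-1/18, 5/9), radius 1/63

Only the slot chain above each s matters under w5; compose those maps.
for s3, the 2-step affine chain lands on center (-1/20, -11/20), radius 1/80
for s1, the 4-step affine chain lands on center (43/960, -95/192), radius 1/3360
for s2, the 4-step affine chain lands on center (43/960, -473/960), radius 1/3360
for s4, the 3-step affine chain lands on center (1/20, -79/160), radius 1/400
for s5, the 2-step affine chain lands on center (0, 4/9), radius 1/72
for s6, the 2-step affine chain lands on center (-1/18, 5/9), radius 1/63


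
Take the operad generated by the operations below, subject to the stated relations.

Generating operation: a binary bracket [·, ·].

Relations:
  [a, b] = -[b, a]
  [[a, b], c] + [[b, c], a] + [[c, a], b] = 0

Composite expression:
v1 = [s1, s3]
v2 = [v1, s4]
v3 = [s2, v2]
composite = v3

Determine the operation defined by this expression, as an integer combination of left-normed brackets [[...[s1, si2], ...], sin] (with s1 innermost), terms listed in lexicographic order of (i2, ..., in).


-[[[s1, s3], s4], s2]

In the tensor algebra, words opening s1 carry the s1-anchored form.
Composite bracket: [s2, [[s1, s3], s4]]
Full expansion: 8 signed words from ab - ba (2^3 = 8).
Collect the words opening with s1:
  sign of s1s3s4s2 is -1, so it contributes -[[[s1, s3], s4], s2]


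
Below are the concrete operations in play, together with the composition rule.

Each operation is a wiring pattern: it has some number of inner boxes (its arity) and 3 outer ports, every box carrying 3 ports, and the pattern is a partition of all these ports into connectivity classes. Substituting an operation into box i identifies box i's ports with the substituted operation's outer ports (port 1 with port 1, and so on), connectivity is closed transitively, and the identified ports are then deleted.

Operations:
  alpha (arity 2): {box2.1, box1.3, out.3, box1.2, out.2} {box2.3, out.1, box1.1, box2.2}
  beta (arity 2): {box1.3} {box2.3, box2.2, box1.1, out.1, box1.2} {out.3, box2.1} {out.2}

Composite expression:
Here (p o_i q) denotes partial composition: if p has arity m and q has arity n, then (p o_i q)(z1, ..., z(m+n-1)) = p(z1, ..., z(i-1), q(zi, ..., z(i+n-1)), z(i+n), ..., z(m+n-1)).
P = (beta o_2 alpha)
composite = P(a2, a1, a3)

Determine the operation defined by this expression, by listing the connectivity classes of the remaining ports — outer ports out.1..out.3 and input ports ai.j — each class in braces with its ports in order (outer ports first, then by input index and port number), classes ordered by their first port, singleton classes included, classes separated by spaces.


Reachability decides: close wires over beta-identified ports.
the subtree at alpha composes to {out.1, a1.1, a3.2, a3.3} {out.2, out.3, a1.2, a1.3, a3.1} on (a1, a3); out.j = own outer ports
the subtree at beta composes to {out.1, a1.2, a1.3, a2.1, a2.2, a3.1} {out.2} {out.3, a1.1, a3.2, a3.3} {a2.3} on (a2, a1, a3); out.j = own outer ports

{out.1, a1.2, a1.3, a2.1, a2.2, a3.1} {out.2} {out.3, a1.1, a3.2, a3.3} {a2.3}


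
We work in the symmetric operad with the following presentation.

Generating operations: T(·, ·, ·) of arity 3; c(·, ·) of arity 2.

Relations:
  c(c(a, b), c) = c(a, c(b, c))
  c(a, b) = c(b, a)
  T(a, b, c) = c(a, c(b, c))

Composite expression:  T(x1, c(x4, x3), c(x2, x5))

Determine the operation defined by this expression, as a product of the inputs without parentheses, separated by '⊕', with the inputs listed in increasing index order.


x1 ⊕ x2 ⊕ x3 ⊕ x4 ⊕ x5

Reordering under T is free, so list the x-inputs canonically.
c(x4, x3) unparenthesizes to x4 ⊕ x3
c(x2, x5) unparenthesizes to x2 ⊕ x5
T(x1, c(x4, x3), c(x2, x5)) unparenthesizes to x1 ⊕ x4 ⊕ x3 ⊕ x2 ⊕ x5
rearranged into index order: x1 ⊕ x2 ⊕ x3 ⊕ x4 ⊕ x5


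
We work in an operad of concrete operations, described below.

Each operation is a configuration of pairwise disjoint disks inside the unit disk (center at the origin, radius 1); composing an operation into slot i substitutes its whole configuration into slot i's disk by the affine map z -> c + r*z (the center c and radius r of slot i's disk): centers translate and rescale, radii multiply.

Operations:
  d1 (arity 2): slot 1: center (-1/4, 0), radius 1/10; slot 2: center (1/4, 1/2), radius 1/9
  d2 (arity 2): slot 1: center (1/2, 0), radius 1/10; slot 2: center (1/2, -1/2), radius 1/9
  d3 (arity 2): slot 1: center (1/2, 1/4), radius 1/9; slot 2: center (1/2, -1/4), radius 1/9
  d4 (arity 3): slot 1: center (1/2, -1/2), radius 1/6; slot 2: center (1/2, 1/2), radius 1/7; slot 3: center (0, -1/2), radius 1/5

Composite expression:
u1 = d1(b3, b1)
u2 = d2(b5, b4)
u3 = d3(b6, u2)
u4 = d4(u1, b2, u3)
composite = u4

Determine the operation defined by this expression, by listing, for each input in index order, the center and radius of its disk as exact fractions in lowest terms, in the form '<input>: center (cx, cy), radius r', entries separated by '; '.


Nesting under d4 composes maps z -> c + r*z down each b-path.
input b3: applying the 2 nested substitutions gives center (11/24, -1/2), radius 1/60
input b1: applying the 2 nested substitutions gives center (13/24, -5/12), radius 1/54
input b2: applying the 1 nested substitution gives center (1/2, 1/2), radius 1/7
input b6: applying the 2 nested substitutions gives center (1/10, -9/20), radius 1/45
input b5: applying the 3 nested substitutions gives center (1/9, -11/20), radius 1/450
input b4: applying the 3 nested substitutions gives center (1/9, -101/180), radius 1/405

b1: center (13/24, -5/12), radius 1/54; b2: center (1/2, 1/2), radius 1/7; b3: center (11/24, -1/2), radius 1/60; b4: center (1/9, -101/180), radius 1/405; b5: center (1/9, -11/20), radius 1/450; b6: center (1/10, -9/20), radius 1/45


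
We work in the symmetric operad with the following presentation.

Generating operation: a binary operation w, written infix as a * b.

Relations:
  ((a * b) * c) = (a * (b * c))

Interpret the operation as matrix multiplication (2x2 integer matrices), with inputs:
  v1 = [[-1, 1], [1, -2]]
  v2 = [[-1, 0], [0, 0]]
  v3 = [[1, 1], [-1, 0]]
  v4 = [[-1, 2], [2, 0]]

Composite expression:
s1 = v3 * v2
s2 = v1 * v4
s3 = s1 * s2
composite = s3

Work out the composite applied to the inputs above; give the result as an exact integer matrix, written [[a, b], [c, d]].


(v3 * v2) = [[-1, 0], [1, 0]]
(v1 * v4) = [[3, -2], [-5, 2]]
((v3 * v2) * (v1 * v4)) = [[-3, 2], [3, -2]]

[[-3, 2], [3, -2]]


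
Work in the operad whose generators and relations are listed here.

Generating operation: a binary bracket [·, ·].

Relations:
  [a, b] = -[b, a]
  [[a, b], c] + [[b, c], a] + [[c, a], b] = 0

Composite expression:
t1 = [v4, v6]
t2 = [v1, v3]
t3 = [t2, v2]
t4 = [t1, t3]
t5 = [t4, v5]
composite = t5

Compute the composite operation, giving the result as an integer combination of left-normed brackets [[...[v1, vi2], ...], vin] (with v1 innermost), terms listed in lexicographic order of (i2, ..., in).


-[[[[[v1, v3], v2], v4], v6], v5] + [[[[[v1, v3], v2], v6], v4], v5]

Skip Jacobi rewriting: expand, keep v1-initial words, read off terms.
Composite bracket: [[[v4, v6], [[v1, v3], v2]], v5]
Each bracket splits as ab - ba, giving 32 signed words (2^5 = 32).
The v1-initial words carry the normal form:
  sign of v1v3v2v4v6v5 is -1, so it contributes -[[[[[v1, v3], v2], v4], v6], v5]
  sign of v1v3v2v6v4v5 is +1, so it contributes +[[[[[v1, v3], v2], v6], v4], v5]


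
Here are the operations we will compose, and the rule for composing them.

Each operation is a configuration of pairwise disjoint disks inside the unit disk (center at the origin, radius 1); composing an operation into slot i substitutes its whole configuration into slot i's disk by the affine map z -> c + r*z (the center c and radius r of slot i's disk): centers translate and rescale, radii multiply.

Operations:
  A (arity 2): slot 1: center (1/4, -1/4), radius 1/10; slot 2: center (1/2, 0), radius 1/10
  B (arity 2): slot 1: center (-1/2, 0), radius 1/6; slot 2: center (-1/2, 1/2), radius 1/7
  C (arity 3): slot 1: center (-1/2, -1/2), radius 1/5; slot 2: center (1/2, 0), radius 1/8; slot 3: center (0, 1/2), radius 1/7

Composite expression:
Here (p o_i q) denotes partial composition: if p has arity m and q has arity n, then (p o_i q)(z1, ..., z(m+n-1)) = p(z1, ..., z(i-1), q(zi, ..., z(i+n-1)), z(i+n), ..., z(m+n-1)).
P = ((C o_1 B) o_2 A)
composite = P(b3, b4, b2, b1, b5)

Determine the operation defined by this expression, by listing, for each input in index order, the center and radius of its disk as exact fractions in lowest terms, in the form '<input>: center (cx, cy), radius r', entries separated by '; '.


b1: center (1/2, 0), radius 1/8; b2: center (-41/70, -2/5), radius 1/350; b3: center (-3/5, -1/2), radius 1/30; b4: center (-83/140, -57/140), radius 1/350; b5: center (0, 1/2), radius 1/7


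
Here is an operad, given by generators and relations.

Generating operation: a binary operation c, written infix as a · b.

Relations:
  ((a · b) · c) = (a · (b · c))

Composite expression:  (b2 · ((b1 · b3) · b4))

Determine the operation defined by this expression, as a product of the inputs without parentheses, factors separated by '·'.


Under associativity of c, the answer is the b's in reading order.
(b1 · b3) spells out as b1 · b3
((b1 · b3) · b4) spells out as b1 · b3 · b4
(b2 · ((b1 · b3) · b4)) spells out as b2 · b1 · b3 · b4

b2 · b1 · b3 · b4


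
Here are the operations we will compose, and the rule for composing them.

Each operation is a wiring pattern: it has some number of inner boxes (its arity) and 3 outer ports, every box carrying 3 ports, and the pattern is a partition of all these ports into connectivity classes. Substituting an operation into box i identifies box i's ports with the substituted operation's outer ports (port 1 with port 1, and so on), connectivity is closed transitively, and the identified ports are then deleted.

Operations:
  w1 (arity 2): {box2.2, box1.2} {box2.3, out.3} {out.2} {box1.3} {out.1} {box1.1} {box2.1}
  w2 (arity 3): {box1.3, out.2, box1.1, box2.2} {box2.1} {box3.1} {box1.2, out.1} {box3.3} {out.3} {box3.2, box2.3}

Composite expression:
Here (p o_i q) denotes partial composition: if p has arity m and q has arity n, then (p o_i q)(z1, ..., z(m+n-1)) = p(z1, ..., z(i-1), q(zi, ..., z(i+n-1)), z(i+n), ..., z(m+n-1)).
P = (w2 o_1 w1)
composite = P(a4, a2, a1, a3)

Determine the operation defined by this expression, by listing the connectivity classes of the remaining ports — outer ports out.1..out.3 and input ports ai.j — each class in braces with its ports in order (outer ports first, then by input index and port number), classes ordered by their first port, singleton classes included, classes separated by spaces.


{out.1} {out.2, a1.2, a2.3} {out.3} {a1.1} {a1.3, a3.2} {a2.1} {a2.2, a4.2} {a3.1} {a3.3} {a4.1} {a4.3}

Substituting into w2 glues patterns; closure does the rest.
w1 over (a4, a2) gives {out.1} {out.2} {out.3, a2.3} {a2.1} {a2.2, a4.2} {a4.1} {a4.3}, out.j being that stage's outer ports
w2 over (a4, a2, a1, a3) gives {out.1} {out.2, a1.2, a2.3} {out.3} {a1.1} {a1.3, a3.2} {a2.1} {a2.2, a4.2} {a3.1} {a3.3} {a4.1} {a4.3}, out.j being that stage's outer ports


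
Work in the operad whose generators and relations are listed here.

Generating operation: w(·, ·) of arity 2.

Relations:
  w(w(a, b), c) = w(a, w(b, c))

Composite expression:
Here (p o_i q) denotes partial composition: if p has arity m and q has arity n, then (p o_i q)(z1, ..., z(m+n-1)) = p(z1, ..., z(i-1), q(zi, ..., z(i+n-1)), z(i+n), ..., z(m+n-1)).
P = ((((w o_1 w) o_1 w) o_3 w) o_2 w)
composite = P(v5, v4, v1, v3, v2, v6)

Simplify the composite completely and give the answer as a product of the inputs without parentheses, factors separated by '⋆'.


v5 ⋆ v4 ⋆ v1 ⋆ v3 ⋆ v2 ⋆ v6

Associativity of w dissolves the nesting; only the v-input order survives.
w(v4, v1) spells out as v4 ⋆ v1
w(v5, w(v4, v1)) spells out as v5 ⋆ v4 ⋆ v1
w(v3, v2) spells out as v3 ⋆ v2
w(w(v5, w(v4, v1)), w(v3, v2)) spells out as v5 ⋆ v4 ⋆ v1 ⋆ v3 ⋆ v2
w(w(w(v5, w(v4, v1)), w(v3, v2)), v6) spells out as v5 ⋆ v4 ⋆ v1 ⋆ v3 ⋆ v2 ⋆ v6


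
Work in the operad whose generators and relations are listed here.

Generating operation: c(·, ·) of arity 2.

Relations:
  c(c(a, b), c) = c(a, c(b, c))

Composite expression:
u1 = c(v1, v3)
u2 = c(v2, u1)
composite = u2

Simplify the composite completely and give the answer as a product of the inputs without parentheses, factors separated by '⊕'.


v2 ⊕ v1 ⊕ v3

The c-tree's shape is irrelevant; the v-reading-order decides.
c(v1, v3) flattens to v1 ⊕ v3
c(v2, c(v1, v3)) flattens to v2 ⊕ v1 ⊕ v3


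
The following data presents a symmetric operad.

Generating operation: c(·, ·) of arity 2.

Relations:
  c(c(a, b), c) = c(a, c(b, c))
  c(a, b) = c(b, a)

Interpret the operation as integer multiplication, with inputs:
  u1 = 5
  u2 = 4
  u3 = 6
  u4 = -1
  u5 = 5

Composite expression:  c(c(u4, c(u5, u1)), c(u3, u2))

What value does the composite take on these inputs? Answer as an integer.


c(u5, u1) = 25
c(u4, c(u5, u1)) = -25
c(u3, u2) = 24
c(c(u4, c(u5, u1)), c(u3, u2)) = -600

-600


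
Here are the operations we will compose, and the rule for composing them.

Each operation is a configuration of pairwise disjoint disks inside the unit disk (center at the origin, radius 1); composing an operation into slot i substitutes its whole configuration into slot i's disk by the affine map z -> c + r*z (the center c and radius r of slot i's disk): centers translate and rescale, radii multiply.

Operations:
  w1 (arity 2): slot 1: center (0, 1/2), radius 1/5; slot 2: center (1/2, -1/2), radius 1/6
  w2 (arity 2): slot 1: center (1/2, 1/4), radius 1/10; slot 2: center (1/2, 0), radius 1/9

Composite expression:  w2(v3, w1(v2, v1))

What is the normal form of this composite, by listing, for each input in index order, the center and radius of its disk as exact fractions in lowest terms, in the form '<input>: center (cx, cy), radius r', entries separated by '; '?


v1: center (5/9, -1/18), radius 1/54; v2: center (1/2, 1/18), radius 1/45; v3: center (1/2, 1/4), radius 1/10

Only the slot chain above each v matters under w2; compose those maps.
v3: after 1 affine step, its disk has center (1/2, 1/4), radius 1/10
v2: after 2 affine steps, its disk has center (1/2, 1/18), radius 1/45
v1: after 2 affine steps, its disk has center (5/9, -1/18), radius 1/54


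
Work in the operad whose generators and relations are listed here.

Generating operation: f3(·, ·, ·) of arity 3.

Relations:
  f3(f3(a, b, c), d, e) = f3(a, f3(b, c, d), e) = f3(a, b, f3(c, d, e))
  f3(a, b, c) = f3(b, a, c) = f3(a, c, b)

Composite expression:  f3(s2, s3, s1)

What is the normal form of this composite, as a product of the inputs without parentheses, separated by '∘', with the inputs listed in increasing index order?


s1 ∘ s2 ∘ s3

With f3 associative and commutative, the s-input set is all that matters.
f3(s2, s3, s1) reduces to s2 ∘ s3 ∘ s1
rearranged into index order: s1 ∘ s2 ∘ s3


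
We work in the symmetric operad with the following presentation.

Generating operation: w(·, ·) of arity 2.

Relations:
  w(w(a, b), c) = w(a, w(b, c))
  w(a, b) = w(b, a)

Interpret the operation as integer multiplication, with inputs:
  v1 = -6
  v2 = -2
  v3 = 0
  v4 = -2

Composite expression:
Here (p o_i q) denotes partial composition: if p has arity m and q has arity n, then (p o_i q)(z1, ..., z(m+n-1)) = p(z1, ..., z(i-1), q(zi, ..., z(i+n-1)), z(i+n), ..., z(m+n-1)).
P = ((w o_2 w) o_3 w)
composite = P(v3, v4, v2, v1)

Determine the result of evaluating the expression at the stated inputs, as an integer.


0

w(v2, v1) = 12
w(v4, w(v2, v1)) = -24
w(v3, w(v4, w(v2, v1))) = 0


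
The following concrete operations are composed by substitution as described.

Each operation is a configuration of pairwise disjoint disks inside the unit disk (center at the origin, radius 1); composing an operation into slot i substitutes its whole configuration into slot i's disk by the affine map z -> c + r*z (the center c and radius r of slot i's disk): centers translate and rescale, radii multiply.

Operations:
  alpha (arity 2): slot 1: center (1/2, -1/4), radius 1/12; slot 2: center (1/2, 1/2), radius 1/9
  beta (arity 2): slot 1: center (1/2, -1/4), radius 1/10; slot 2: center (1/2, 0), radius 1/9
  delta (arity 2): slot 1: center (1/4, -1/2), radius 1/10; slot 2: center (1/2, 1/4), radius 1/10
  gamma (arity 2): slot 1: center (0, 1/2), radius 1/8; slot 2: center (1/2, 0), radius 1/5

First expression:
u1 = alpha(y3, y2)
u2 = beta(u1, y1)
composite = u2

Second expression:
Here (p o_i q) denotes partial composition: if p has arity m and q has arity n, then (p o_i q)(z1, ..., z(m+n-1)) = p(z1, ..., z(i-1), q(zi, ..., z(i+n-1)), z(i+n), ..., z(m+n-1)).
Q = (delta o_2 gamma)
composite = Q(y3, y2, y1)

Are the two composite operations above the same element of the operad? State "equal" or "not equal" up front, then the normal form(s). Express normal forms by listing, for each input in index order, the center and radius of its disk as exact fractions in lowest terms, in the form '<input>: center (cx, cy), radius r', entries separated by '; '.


Normal form of the first expression: y1: center (1/2, 0), radius 1/9; y2: center (11/20, -1/5), radius 1/90; y3: center (11/20, -11/40), radius 1/120
Normal form of the second expression: y1: center (11/20, 1/4), radius 1/50; y2: center (1/2, 3/10), radius 1/80; y3: center (1/4, -1/2), radius 1/10
Different reductions; not equal.

not equal; first: y1: center (1/2, 0), radius 1/9; y2: center (11/20, -1/5), radius 1/90; y3: center (11/20, -11/40), radius 1/120; second: y1: center (11/20, 1/4), radius 1/50; y2: center (1/2, 3/10), radius 1/80; y3: center (1/4, -1/2), radius 1/10


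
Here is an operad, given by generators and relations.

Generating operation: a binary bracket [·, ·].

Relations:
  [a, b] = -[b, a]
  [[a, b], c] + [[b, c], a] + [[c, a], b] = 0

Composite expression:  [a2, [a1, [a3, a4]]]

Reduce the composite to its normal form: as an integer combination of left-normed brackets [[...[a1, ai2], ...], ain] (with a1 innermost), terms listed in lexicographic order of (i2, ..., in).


Expand each bracket as ab - ba; the a1-initial words give the coefficients.
Composite bracket: [a2, [a1, [a3, a4]]]
Under [a, b] = ab - ba we get 8 signed associative words (2^3 = 8).
Keep just the words that open with a1:
  word a1a3a4a2 has sign -1, contributing -[[[a1, a3], a4], a2]
  word a1a4a3a2 has sign +1, contributing +[[[a1, a4], a3], a2]

-[[[a1, a3], a4], a2] + [[[a1, a4], a3], a2]


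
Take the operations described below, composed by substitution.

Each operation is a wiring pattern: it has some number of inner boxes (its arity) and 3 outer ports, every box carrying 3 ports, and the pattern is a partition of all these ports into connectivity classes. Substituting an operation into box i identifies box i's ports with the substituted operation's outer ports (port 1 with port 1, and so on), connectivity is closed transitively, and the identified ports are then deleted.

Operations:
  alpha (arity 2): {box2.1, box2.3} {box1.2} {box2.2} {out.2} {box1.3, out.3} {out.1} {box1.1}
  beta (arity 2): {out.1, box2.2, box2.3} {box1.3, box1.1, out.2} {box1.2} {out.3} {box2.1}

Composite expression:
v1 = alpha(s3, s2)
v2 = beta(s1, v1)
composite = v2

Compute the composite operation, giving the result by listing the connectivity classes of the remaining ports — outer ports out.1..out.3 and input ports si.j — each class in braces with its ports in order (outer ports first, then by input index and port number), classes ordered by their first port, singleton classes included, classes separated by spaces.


{out.1, s3.3} {out.2, s1.1, s1.3} {out.3} {s1.2} {s2.1, s2.3} {s2.2} {s3.1} {s3.2}

Two ports join when wires chain via beta-identified ports.
stage alpha: inputs (s3, s2), connectivity {out.1} {out.2} {out.3, s3.3} {s2.1, s2.3} {s2.2} {s3.1} {s3.2}, out.j its boundary
stage beta: inputs (s1, s3, s2), connectivity {out.1, s3.3} {out.2, s1.1, s1.3} {out.3} {s1.2} {s2.1, s2.3} {s2.2} {s3.1} {s3.2}, out.j its boundary


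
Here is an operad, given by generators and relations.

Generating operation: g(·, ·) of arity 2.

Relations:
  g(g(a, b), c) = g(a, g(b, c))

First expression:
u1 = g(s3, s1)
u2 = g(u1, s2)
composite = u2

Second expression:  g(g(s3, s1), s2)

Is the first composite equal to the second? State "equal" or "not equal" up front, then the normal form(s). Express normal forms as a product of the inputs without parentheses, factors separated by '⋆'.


The first composite normalizes to s3 ⋆ s1 ⋆ s2
The second composite normalizes to s3 ⋆ s1 ⋆ s2
One common form — equal.

equal — both sides give s3 ⋆ s1 ⋆ s2


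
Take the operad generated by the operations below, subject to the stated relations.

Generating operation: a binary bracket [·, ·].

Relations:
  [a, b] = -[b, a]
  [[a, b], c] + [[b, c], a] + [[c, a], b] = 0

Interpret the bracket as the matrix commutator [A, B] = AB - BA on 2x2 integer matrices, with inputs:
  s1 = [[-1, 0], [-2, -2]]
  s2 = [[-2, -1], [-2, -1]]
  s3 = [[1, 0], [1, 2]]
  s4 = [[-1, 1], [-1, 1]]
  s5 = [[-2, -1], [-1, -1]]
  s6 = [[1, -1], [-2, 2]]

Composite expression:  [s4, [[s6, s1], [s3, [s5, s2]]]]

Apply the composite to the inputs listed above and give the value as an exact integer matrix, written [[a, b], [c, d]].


[[-4, -2], [-10, 4]]


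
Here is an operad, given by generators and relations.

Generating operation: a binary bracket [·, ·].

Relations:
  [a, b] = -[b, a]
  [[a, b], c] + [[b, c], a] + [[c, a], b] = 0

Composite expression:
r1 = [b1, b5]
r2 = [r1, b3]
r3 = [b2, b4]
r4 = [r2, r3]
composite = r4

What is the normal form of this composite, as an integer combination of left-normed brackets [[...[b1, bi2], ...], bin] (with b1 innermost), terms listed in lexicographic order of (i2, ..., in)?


[[[[b1, b5], b3], b2], b4] - [[[[b1, b5], b3], b4], b2]

In the tensor algebra, words opening b1 carry the b1-anchored form.
Composite bracket: [[[b1, b5], b3], [b2, b4]]
Under [a, b] = ab - ba we get 16 signed associative words (2^4 = 16).
Only words starting with b1 matter:
  b1b5b3b2b4 appears with sign +1, giving the term +[[[[b1, b5], b3], b2], b4]
  b1b5b3b4b2 appears with sign -1, giving the term -[[[[b1, b5], b3], b4], b2]


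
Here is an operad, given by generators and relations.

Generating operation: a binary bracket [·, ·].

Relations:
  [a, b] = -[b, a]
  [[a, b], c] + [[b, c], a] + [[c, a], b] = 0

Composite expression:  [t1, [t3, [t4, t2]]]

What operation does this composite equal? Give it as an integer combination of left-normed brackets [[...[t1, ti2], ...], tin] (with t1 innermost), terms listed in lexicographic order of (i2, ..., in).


[[[t1, t2], t4], t3] - [[[t1, t3], t2], t4] + [[[t1, t3], t4], t2] - [[[t1, t4], t2], t3]

Antisymmetry and Jacobi reduce to t1-anchored left-normed brackets.
Composite bracket: [t1, [t3, [t4, t2]]]
Under [a, b] = ab - ba we get 8 signed associative words (2^3 = 8).
The t1-initial words carry the normal form:
  word t1t2t4t3 has sign +1, contributing +[[[t1, t2], t4], t3]
  word t1t3t2t4 has sign -1, contributing -[[[t1, t3], t2], t4]
  word t1t3t4t2 has sign +1, contributing +[[[t1, t3], t4], t2]
  word t1t4t2t3 has sign -1, contributing -[[[t1, t4], t2], t3]
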